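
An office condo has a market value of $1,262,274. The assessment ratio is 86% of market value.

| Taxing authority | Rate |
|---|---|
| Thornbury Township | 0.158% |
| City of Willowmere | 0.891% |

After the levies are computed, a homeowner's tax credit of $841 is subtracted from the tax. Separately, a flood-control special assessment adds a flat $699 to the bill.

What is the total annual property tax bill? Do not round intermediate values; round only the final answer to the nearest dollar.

$11,245

Assessed value = $1,262,274 × 0.86 = $1,085,555.64
Thornbury Township: $1,085,555.64 × 0.00158 = $1,715.1779112
City of Willowmere: $1,085,555.64 × 0.00891 = $9,672.3007524
Levies subtotal = $11,387.4786636
After credit = $11,387.4786636 − $841 = $10,546.4786636
Total = $10,546.4786636 + $699 = $11,245.4786636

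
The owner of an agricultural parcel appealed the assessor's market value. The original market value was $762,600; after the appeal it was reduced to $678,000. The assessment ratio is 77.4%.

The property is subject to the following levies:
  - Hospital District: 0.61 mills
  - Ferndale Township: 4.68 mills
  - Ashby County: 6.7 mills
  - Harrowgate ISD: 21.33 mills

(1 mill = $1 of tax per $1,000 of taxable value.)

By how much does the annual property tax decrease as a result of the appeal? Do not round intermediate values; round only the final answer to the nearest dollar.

$2,182

Old assessed value = $762,600 × 0.774 = $590,252.4
New assessed value = $678,000 × 0.774 = $524,772
Combined rate = 0.00061 + 0.00468 + 0.0067 + 0.02133 = 0.03332
Old tax = $590,252.4 × 0.03332 = $19,667.209968
New tax = $524,772 × 0.03332 = $17,485.40304
Reduction = $19,667.209968 − $17,485.40304 = $2,181.806928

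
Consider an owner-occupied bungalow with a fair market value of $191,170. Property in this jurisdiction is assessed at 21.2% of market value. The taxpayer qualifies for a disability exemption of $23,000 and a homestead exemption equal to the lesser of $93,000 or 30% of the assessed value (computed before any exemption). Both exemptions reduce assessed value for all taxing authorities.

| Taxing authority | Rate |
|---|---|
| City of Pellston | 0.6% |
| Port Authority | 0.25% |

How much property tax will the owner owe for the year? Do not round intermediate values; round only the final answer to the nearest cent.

$45.64

Assessed value = $191,170 × 0.212 = $40,528.04
Homestead exemption = min($93,000, 30% × $40,528.04) = min($93,000, $12,158.412) = $12,158.412 (percentage binds)
Taxable value = $40,528.04 − $23,000 − $12,158.412 = $5,369.628
City of Pellston: $5,369.628 × 0.006 = $32.217768
Port Authority: $5,369.628 × 0.0025 = $13.42407
Total = $45.641838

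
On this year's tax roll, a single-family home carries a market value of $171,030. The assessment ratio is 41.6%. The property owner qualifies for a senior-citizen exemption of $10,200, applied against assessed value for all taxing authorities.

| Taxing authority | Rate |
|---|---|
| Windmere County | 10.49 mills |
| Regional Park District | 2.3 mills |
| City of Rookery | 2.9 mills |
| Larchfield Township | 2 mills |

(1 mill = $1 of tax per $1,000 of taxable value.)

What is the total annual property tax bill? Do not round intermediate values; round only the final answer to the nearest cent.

$1,078.18

Assessed value = $171,030 × 0.416 = $71,148.48
Taxable value = $71,148.48 − $10,200 = $60,948.48
Windmere County: $60,948.48 × 0.01049 = $639.3495552
Regional Park District: $60,948.48 × 0.0023 = $140.181504
City of Rookery: $60,948.48 × 0.0029 = $176.750592
Larchfield Township: $60,948.48 × 0.002 = $121.89696
Total = $639.3495552 + $140.181504 + $176.750592 + $121.89696 = $1,078.1786112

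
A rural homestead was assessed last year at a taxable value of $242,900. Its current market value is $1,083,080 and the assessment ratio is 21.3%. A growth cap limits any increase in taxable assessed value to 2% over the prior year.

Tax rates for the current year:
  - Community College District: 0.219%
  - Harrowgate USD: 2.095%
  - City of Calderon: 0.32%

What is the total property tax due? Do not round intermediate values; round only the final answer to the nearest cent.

Uncapped assessed value = $1,083,080 × 0.213 = $230,696.04
Cap limit = $242,900 × 1.02 = $247,758
Taxable assessed value = min($230,696.04, $247,758) = $230,696.04 (cap does not bind)
Community College District: $230,696.04 × 0.00219 = $505.2243276
Harrowgate USD: $230,696.04 × 0.02095 = $4,833.082038
City of Calderon: $230,696.04 × 0.0032 = $738.227328
Total = $6,076.5336936

$6,076.53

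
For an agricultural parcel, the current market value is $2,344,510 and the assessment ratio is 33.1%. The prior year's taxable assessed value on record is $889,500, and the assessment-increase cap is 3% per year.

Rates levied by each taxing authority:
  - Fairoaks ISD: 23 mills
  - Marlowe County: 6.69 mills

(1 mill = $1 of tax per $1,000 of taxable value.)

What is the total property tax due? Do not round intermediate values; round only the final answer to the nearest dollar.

Uncapped assessed value = $2,344,510 × 0.331 = $776,032.81
Cap limit = $889,500 × 1.03 = $916,185
Taxable assessed value = min($776,032.81, $916,185) = $776,032.81 (cap does not bind)
Fairoaks ISD: $776,032.81 × 0.023 = $17,848.75463
Marlowe County: $776,032.81 × 0.00669 = $5,191.6594989
Total = $23,040.4141289

$23,040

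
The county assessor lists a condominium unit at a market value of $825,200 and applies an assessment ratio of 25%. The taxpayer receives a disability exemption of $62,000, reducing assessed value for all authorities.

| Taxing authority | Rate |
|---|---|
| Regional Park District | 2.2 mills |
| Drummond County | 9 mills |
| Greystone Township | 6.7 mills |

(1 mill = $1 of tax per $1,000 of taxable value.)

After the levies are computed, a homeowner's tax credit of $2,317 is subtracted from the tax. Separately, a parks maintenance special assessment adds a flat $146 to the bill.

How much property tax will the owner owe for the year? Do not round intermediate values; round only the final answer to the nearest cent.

$411.97

Assessed value = $825,200 × 0.25 = $206,300
Taxable value = $206,300 − $62,000 = $144,300
Regional Park District: $144,300 × 0.0022 = $317.46
Drummond County: $144,300 × 0.009 = $1,298.7
Greystone Township: $144,300 × 0.0067 = $966.81
Levies subtotal = $2,582.97
After credit = $2,582.97 − $2,317 = $265.97
Total = $265.97 + $146 = $411.97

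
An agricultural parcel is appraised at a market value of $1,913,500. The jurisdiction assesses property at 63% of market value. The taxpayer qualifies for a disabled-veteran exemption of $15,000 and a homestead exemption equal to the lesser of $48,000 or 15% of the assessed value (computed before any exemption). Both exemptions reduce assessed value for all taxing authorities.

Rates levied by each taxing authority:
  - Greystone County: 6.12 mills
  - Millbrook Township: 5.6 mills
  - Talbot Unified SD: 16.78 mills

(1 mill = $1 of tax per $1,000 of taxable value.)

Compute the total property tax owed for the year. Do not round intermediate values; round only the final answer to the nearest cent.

$32,561.39

Assessed value = $1,913,500 × 0.63 = $1,205,505
Homestead exemption = min($48,000, 15% × $1,205,505) = min($48,000, $180,825.75) = $48,000 (dollar cap binds)
Taxable value = $1,205,505 − $15,000 − $48,000 = $1,142,505
Greystone County: $1,142,505 × 0.00612 = $6,992.1306
Millbrook Township: $1,142,505 × 0.0056 = $6,398.028
Talbot Unified SD: $1,142,505 × 0.01678 = $19,171.2339
Total = $32,561.3925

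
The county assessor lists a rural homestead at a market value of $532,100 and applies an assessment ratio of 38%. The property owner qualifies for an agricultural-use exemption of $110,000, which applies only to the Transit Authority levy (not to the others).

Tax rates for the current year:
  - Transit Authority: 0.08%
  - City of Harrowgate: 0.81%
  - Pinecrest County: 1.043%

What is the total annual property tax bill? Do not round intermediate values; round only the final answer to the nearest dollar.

$3,820

Assessed value = $532,100 × 0.38 = $202,198
Transit Authority: ($202,198 − $110,000) × 0.0008 = $92,198 × 0.0008 = $73.7584
City of Harrowgate: $202,198 × 0.0081 = $1,637.8038
Pinecrest County: $202,198 × 0.01043 = $2,108.92514
Total = $3,820.48734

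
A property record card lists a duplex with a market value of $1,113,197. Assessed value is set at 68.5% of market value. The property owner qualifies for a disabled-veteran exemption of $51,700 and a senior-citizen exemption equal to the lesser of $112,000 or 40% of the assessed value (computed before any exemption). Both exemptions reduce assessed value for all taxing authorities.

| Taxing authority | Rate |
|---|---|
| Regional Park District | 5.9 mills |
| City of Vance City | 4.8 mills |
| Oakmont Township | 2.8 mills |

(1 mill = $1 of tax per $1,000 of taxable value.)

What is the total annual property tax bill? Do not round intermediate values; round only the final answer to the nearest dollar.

Assessed value = $1,113,197 × 0.685 = $762,539.945
Senior-citizen exemption = min($112,000, 40% × $762,539.945) = min($112,000, $305,015.978) = $112,000 (dollar cap binds)
Taxable value = $762,539.945 − $51,700 − $112,000 = $598,839.945
Regional Park District: $598,839.945 × 0.0059 = $3,533.1556755
City of Vance City: $598,839.945 × 0.0048 = $2,874.431736
Oakmont Township: $598,839.945 × 0.0028 = $1,676.751846
Total = $8,084.3392575

$8,084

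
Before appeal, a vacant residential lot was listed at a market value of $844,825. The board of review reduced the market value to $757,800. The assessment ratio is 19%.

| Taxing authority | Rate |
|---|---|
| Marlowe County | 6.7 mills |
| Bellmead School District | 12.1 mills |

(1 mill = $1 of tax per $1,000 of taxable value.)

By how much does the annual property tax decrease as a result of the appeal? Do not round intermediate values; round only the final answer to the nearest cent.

Old assessed value = $844,825 × 0.19 = $160,516.75
New assessed value = $757,800 × 0.19 = $143,982
Combined rate = 0.0067 + 0.0121 = 0.0188
Old tax = $160,516.75 × 0.0188 = $3,017.7149
New tax = $143,982 × 0.0188 = $2,706.8616
Reduction = $3,017.7149 − $2,706.8616 = $310.8533

$310.85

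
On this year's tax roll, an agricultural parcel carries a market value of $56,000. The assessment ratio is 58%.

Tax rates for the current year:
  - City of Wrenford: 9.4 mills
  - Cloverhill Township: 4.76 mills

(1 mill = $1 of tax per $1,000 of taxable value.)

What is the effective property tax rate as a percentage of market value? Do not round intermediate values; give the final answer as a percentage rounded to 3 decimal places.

0.821%

Assessed value = $56,000 × 0.58 = $32,480
City of Wrenford: $32,480 × 0.0094 = $305.312
Cloverhill Township: $32,480 × 0.00476 = $154.6048
Total tax = $459.9168
Effective rate = $459.9168 ÷ $56,000 = 0.821% of market value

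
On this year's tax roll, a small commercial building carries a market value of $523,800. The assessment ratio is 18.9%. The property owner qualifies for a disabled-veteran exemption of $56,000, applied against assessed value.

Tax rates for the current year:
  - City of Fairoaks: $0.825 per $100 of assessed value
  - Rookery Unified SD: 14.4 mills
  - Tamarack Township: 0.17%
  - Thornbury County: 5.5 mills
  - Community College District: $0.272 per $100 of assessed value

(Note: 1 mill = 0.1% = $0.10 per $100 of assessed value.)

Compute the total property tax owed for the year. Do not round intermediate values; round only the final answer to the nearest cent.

$1,400.45

Assessed value = $523,800 × 0.189 = $98,998.2
Taxable value = $98,998.2 − $56,000 = $42,998.2
City of Fairoaks: $42,998.2 × 0.00825 = $354.73515
Rookery Unified SD: $42,998.2 × 0.0144 = $619.17408
Tamarack Township: $42,998.2 × 0.0017 = $73.09694
Thornbury County: $42,998.2 × 0.0055 = $236.4901
Community College District: $42,998.2 × 0.00272 = $116.955104
Total = $1,400.451374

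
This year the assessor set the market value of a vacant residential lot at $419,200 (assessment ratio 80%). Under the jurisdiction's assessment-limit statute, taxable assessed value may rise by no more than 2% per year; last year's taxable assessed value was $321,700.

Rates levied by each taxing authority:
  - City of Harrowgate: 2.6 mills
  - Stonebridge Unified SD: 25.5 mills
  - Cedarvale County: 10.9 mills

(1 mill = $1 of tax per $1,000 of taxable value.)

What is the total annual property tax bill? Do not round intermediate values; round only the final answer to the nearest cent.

Uncapped assessed value = $419,200 × 0.8 = $335,360
Cap limit = $321,700 × 1.02 = $328,134
Taxable assessed value = min($335,360, $328,134) = $328,134 (cap binds)
City of Harrowgate: $328,134 × 0.0026 = $853.1484
Stonebridge Unified SD: $328,134 × 0.0255 = $8,367.417
Cedarvale County: $328,134 × 0.0109 = $3,576.6606
Total = $12,797.226

$12,797.23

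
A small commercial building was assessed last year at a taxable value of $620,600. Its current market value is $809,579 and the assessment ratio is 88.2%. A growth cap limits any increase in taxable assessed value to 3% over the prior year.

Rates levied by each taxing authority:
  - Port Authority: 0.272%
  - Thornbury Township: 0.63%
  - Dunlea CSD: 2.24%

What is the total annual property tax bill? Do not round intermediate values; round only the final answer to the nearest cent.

Uncapped assessed value = $809,579 × 0.882 = $714,048.678
Cap limit = $620,600 × 1.03 = $639,218
Taxable assessed value = min($714,048.678, $639,218) = $639,218 (cap binds)
Port Authority: $639,218 × 0.00272 = $1,738.67296
Thornbury Township: $639,218 × 0.0063 = $4,027.0734
Dunlea CSD: $639,218 × 0.0224 = $14,318.4832
Total = $20,084.22956

$20,084.23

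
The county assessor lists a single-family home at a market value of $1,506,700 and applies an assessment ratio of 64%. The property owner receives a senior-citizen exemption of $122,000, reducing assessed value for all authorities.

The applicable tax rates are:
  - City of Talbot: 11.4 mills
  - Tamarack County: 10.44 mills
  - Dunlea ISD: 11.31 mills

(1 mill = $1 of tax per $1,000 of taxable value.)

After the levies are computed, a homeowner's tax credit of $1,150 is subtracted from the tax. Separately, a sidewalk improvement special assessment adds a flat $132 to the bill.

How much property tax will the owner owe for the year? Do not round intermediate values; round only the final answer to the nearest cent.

$26,903.85

Assessed value = $1,506,700 × 0.64 = $964,288
Taxable value = $964,288 − $122,000 = $842,288
City of Talbot: $842,288 × 0.0114 = $9,602.0832
Tamarack County: $842,288 × 0.01044 = $8,793.48672
Dunlea ISD: $842,288 × 0.01131 = $9,526.27728
Levies subtotal = $27,921.8472
After credit = $27,921.8472 − $1,150 = $26,771.8472
Total = $26,771.8472 + $132 = $26,903.8472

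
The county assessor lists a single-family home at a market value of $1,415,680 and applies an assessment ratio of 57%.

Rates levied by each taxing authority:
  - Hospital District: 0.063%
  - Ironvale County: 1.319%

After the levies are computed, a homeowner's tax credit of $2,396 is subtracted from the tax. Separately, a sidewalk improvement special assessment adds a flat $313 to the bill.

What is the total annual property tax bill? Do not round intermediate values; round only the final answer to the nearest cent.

Assessed value = $1,415,680 × 0.57 = $806,937.6
Hospital District: $806,937.6 × 0.00063 = $508.370688
Ironvale County: $806,937.6 × 0.01319 = $10,643.506944
Levies subtotal = $11,151.877632
After credit = $11,151.877632 − $2,396 = $8,755.877632
Total = $8,755.877632 + $313 = $9,068.877632

$9,068.88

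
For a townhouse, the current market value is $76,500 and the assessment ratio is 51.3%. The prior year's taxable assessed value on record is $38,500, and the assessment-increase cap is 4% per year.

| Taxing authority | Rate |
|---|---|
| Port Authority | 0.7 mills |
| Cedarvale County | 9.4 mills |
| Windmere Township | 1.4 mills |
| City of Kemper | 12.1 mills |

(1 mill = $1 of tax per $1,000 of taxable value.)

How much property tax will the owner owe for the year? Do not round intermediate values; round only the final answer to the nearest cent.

Uncapped assessed value = $76,500 × 0.513 = $39,244.5
Cap limit = $38,500 × 1.04 = $40,040
Taxable assessed value = min($39,244.5, $40,040) = $39,244.5 (cap does not bind)
Port Authority: $39,244.5 × 0.0007 = $27.47115
Cedarvale County: $39,244.5 × 0.0094 = $368.8983
Windmere Township: $39,244.5 × 0.0014 = $54.9423
City of Kemper: $39,244.5 × 0.0121 = $474.85845
Total = $926.1702

$926.17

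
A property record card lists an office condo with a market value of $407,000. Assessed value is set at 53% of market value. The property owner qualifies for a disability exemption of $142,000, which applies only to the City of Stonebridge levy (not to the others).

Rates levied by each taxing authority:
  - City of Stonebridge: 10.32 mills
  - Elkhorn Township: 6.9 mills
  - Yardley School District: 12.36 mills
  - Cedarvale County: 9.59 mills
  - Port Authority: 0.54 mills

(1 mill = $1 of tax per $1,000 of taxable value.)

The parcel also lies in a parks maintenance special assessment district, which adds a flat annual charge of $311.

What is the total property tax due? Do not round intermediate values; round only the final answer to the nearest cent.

Assessed value = $407,000 × 0.53 = $215,710
City of Stonebridge: ($215,710 − $142,000) × 0.01032 = $73,710 × 0.01032 = $760.6872
Elkhorn Township: $215,710 × 0.0069 = $1,488.399
Yardley School District: $215,710 × 0.01236 = $2,666.1756
Cedarvale County: $215,710 × 0.00959 = $2,068.6589
Port Authority: $215,710 × 0.00054 = $116.4834
Levies subtotal = $7,100.4041
Total = $7,100.4041 + $311 = $7,411.4041

$7,411.40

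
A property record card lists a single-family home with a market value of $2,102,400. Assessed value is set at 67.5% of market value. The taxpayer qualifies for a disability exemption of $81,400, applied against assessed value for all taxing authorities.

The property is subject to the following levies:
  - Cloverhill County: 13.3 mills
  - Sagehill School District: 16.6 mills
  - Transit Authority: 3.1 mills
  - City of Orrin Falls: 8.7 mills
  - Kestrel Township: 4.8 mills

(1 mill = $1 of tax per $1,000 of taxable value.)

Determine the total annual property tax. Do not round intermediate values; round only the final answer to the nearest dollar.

$62,204

Assessed value = $2,102,400 × 0.675 = $1,419,120
Taxable value = $1,419,120 − $81,400 = $1,337,720
Cloverhill County: $1,337,720 × 0.0133 = $17,791.676
Sagehill School District: $1,337,720 × 0.0166 = $22,206.152
Transit Authority: $1,337,720 × 0.0031 = $4,146.932
City of Orrin Falls: $1,337,720 × 0.0087 = $11,638.164
Kestrel Township: $1,337,720 × 0.0048 = $6,421.056
Total = $17,791.676 + $22,206.152 + $4,146.932 + $11,638.164 + $6,421.056 = $62,203.98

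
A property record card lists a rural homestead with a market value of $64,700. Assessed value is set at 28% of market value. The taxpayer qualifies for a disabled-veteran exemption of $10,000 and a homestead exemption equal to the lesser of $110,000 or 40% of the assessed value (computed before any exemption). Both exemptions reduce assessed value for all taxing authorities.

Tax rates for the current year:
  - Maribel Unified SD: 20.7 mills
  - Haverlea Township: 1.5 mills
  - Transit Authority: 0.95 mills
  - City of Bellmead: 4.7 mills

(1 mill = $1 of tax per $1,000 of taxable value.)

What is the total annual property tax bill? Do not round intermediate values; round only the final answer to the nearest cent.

$24.22

Assessed value = $64,700 × 0.28 = $18,116
Homestead exemption = min($110,000, 40% × $18,116) = min($110,000, $7,246.4) = $7,246.4 (percentage binds)
Taxable value = $18,116 − $10,000 − $7,246.4 = $869.6
Maribel Unified SD: $869.6 × 0.0207 = $18.00072
Haverlea Township: $869.6 × 0.0015 = $1.3044
Transit Authority: $869.6 × 0.00095 = $0.82612
City of Bellmead: $869.6 × 0.0047 = $4.08712
Total = $24.21836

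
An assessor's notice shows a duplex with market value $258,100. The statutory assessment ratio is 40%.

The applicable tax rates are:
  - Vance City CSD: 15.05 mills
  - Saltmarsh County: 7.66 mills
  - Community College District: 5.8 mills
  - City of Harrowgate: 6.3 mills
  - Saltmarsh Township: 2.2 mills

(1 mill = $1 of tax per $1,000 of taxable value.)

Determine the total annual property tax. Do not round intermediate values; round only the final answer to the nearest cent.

$3,820.91

Assessed value = $258,100 × 0.4 = $103,240
Vance City CSD: $103,240 × 0.01505 = $1,553.762
Saltmarsh County: $103,240 × 0.00766 = $790.8184
Community College District: $103,240 × 0.0058 = $598.792
City of Harrowgate: $103,240 × 0.0063 = $650.412
Saltmarsh Township: $103,240 × 0.0022 = $227.128
Total = $1,553.762 + $790.8184 + $598.792 + $650.412 + $227.128 = $3,820.9124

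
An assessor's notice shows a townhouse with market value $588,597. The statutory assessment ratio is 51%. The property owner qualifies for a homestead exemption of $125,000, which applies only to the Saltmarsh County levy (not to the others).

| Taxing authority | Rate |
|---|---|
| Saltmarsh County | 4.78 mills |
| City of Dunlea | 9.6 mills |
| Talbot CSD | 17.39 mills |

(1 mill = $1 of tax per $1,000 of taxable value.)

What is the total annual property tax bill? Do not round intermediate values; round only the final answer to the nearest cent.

$8,939.36

Assessed value = $588,597 × 0.51 = $300,184.47
Saltmarsh County: ($300,184.47 − $125,000) × 0.00478 = $175,184.47 × 0.00478 = $837.3817666
City of Dunlea: $300,184.47 × 0.0096 = $2,881.770912
Talbot CSD: $300,184.47 × 0.01739 = $5,220.2079333
Total = $8,939.3606119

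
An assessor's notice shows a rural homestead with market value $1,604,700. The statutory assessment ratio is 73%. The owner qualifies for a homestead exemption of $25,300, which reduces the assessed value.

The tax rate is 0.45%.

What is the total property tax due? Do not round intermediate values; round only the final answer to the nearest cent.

Assessed value = $1,604,700 × 0.73 = $1,171,431
Taxable value = $1,171,431 − $25,300 = $1,146,131
Tax = $1,146,131 × 0.0045 = $5,157.5895

$5,157.59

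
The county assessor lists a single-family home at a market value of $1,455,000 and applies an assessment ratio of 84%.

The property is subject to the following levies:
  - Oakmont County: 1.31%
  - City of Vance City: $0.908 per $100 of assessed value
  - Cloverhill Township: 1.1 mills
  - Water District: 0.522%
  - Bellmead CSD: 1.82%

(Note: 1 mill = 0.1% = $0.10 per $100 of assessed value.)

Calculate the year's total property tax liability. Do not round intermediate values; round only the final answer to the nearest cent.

$57,076.74

Assessed value = $1,455,000 × 0.84 = $1,222,200
Oakmont County: $1,222,200 × 0.0131 = $16,010.82
City of Vance City: $1,222,200 × 0.00908 = $11,097.576
Cloverhill Township: $1,222,200 × 0.0011 = $1,344.42
Water District: $1,222,200 × 0.00522 = $6,379.884
Bellmead CSD: $1,222,200 × 0.0182 = $22,244.04
Total = $57,076.74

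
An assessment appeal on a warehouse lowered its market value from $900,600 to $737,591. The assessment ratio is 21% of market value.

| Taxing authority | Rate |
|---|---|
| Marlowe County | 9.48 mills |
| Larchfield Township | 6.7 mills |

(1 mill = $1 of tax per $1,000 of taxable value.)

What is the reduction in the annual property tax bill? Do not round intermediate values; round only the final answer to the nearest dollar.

Old assessed value = $900,600 × 0.21 = $189,126
New assessed value = $737,591 × 0.21 = $154,894.11
Combined rate = 0.00948 + 0.0067 = 0.01618
Old tax = $189,126 × 0.01618 = $3,060.05868
New tax = $154,894.11 × 0.01618 = $2,506.1866998
Reduction = $3,060.05868 − $2,506.1866998 = $553.8719802

$554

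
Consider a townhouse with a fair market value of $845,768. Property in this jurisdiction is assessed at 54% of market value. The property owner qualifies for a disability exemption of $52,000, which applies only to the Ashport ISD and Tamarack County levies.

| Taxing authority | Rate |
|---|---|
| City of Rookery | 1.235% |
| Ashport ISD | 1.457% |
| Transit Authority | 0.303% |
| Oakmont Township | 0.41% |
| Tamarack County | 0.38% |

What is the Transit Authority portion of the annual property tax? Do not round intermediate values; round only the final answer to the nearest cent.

$1,383.85

Assessed value = $845,768 × 0.54 = $456,714.72
Transit Authority taxable value = $456,714.72 (exemption does not apply)
Transit Authority levy = $456,714.72 × 0.00303 = $1,383.8456016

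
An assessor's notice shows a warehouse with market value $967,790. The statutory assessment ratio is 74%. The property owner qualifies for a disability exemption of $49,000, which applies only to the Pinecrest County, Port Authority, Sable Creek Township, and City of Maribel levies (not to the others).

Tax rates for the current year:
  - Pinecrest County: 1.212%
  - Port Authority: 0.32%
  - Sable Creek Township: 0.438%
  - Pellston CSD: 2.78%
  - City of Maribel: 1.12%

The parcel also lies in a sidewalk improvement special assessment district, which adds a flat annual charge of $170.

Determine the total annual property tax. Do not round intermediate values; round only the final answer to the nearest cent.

$40,694.76

Assessed value = $967,790 × 0.74 = $716,164.6
Pinecrest County: ($716,164.6 − $49,000) × 0.01212 = $667,164.6 × 0.01212 = $8,086.034952
Port Authority: ($716,164.6 − $49,000) × 0.0032 = $667,164.6 × 0.0032 = $2,134.92672
Sable Creek Township: ($716,164.6 − $49,000) × 0.00438 = $667,164.6 × 0.00438 = $2,922.180948
Pellston CSD: $716,164.6 × 0.0278 = $19,909.37588
City of Maribel: ($716,164.6 − $49,000) × 0.0112 = $667,164.6 × 0.0112 = $7,472.24352
Levies subtotal = $40,524.76202
Total = $40,524.76202 + $170 = $40,694.76202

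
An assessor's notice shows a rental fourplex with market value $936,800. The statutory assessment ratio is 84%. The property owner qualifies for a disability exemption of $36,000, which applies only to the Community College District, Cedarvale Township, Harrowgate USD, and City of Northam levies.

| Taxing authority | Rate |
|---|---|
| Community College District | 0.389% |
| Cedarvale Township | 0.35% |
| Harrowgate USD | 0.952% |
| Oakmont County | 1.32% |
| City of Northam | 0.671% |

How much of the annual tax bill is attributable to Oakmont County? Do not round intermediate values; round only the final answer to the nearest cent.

Assessed value = $936,800 × 0.84 = $786,912
Oakmont County taxable value = $786,912 (exemption does not apply)
Oakmont County levy = $786,912 × 0.0132 = $10,387.2384

$10,387.24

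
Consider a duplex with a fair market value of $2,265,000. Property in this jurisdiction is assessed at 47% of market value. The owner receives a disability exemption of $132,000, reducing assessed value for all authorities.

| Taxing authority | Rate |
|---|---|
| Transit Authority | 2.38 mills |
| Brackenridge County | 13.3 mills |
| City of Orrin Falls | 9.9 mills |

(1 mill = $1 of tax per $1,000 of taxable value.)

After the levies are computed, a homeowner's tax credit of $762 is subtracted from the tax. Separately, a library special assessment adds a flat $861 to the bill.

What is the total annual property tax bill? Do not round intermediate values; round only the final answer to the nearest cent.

Assessed value = $2,265,000 × 0.47 = $1,064,550
Taxable value = $1,064,550 − $132,000 = $932,550
Transit Authority: $932,550 × 0.00238 = $2,219.469
Brackenridge County: $932,550 × 0.0133 = $12,402.915
City of Orrin Falls: $932,550 × 0.0099 = $9,232.245
Levies subtotal = $23,854.629
After credit = $23,854.629 − $762 = $23,092.629
Total = $23,092.629 + $861 = $23,953.629

$23,953.63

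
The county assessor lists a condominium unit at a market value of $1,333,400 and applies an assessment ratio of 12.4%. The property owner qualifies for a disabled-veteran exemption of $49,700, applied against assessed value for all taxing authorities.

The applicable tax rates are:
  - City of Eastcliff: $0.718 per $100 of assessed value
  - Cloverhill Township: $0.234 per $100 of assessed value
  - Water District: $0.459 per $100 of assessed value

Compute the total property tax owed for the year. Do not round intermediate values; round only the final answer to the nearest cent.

$1,631.70

Assessed value = $1,333,400 × 0.124 = $165,341.6
Taxable value = $165,341.6 − $49,700 = $115,641.6
City of Eastcliff: $115,641.6 × 0.00718 = $830.306688
Cloverhill Township: $115,641.6 × 0.00234 = $270.601344
Water District: $115,641.6 × 0.00459 = $530.794944
Total = $830.306688 + $270.601344 + $530.794944 = $1,631.702976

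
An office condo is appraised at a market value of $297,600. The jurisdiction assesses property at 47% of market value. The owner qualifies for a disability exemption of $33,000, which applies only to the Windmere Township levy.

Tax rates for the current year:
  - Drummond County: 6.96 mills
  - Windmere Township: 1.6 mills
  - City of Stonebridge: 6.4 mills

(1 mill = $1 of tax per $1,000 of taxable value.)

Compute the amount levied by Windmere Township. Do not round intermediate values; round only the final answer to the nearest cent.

Assessed value = $297,600 × 0.47 = $139,872
Windmere Township taxable value = $139,872 − $33,000 = $106,872
Windmere Township levy = $106,872 × 0.0016 = $170.9952

$171.00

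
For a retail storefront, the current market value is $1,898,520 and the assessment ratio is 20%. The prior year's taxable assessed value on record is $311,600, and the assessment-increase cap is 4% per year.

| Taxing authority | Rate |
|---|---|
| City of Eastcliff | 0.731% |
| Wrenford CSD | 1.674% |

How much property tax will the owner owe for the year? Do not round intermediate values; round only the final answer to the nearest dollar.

Uncapped assessed value = $1,898,520 × 0.2 = $379,704
Cap limit = $311,600 × 1.04 = $324,064
Taxable assessed value = min($379,704, $324,064) = $324,064 (cap binds)
City of Eastcliff: $324,064 × 0.00731 = $2,368.90784
Wrenford CSD: $324,064 × 0.01674 = $5,424.83136
Total = $7,793.7392

$7,794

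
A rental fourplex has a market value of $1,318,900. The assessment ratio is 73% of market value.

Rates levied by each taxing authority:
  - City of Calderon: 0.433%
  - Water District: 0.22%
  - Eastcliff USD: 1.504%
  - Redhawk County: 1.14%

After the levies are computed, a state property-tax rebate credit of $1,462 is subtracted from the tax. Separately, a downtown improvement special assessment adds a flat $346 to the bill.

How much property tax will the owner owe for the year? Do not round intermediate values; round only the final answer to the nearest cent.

$30,627.42

Assessed value = $1,318,900 × 0.73 = $962,797
City of Calderon: $962,797 × 0.00433 = $4,168.91101
Water District: $962,797 × 0.0022 = $2,118.1534
Eastcliff USD: $962,797 × 0.01504 = $14,480.46688
Redhawk County: $962,797 × 0.0114 = $10,975.8858
Levies subtotal = $31,743.41709
After credit = $31,743.41709 − $1,462 = $30,281.41709
Total = $30,281.41709 + $346 = $30,627.41709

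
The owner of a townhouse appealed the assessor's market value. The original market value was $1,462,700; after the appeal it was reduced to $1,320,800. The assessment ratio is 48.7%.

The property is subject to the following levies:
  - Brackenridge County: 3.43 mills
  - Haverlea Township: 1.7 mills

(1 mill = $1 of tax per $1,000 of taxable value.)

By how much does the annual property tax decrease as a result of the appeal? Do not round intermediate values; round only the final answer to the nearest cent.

Old assessed value = $1,462,700 × 0.487 = $712,334.9
New assessed value = $1,320,800 × 0.487 = $643,229.6
Combined rate = 0.00343 + 0.0017 = 0.00513
Old tax = $712,334.9 × 0.00513 = $3,654.278037
New tax = $643,229.6 × 0.00513 = $3,299.767848
Reduction = $3,654.278037 − $3,299.767848 = $354.510189

$354.51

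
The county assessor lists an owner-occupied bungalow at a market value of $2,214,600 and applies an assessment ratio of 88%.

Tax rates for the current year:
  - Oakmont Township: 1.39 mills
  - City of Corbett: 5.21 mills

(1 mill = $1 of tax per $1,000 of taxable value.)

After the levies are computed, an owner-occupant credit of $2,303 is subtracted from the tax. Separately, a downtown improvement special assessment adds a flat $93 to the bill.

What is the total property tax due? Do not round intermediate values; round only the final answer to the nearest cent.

Assessed value = $2,214,600 × 0.88 = $1,948,848
Oakmont Township: $1,948,848 × 0.00139 = $2,708.89872
City of Corbett: $1,948,848 × 0.00521 = $10,153.49808
Levies subtotal = $12,862.3968
After credit = $12,862.3968 − $2,303 = $10,559.3968
Total = $10,559.3968 + $93 = $10,652.3968

$10,652.40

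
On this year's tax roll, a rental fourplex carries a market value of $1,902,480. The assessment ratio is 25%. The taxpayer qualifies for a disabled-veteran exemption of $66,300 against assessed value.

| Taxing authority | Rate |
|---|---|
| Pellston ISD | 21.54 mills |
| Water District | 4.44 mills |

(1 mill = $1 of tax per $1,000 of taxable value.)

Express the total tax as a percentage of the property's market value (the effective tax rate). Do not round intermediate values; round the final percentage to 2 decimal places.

Assessed value = $1,902,480 × 0.25 = $475,620
Taxable value = $475,620 − $66,300 = $409,320
Pellston ISD: $409,320 × 0.02154 = $8,816.7528
Water District: $409,320 × 0.00444 = $1,817.3808
Total tax = $10,634.1336
Effective rate = $10,634.1336 ÷ $1,902,480 = 0.56% of market value

0.56%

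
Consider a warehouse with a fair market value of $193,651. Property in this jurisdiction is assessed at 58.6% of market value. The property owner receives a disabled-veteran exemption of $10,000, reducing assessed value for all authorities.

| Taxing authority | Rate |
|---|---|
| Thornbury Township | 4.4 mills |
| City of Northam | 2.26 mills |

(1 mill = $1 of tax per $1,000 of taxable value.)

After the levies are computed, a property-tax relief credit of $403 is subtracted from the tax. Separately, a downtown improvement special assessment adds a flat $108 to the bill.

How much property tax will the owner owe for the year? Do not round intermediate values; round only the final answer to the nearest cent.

Assessed value = $193,651 × 0.586 = $113,479.486
Taxable value = $113,479.486 − $10,000 = $103,479.486
Thornbury Township: $103,479.486 × 0.0044 = $455.3097384
City of Northam: $103,479.486 × 0.00226 = $233.86363836
Levies subtotal = $689.17337676
After credit = $689.17337676 − $403 = $286.17337676
Total = $286.17337676 + $108 = $394.17337676

$394.17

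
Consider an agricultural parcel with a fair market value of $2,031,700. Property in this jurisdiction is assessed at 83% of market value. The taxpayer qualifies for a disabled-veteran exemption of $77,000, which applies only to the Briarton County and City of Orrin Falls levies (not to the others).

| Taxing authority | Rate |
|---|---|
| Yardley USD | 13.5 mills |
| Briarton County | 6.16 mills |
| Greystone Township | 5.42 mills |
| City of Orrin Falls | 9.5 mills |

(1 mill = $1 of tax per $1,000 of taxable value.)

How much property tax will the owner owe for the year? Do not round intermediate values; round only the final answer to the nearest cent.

Assessed value = $2,031,700 × 0.83 = $1,686,311
Yardley USD: $1,686,311 × 0.0135 = $22,765.1985
Briarton County: ($1,686,311 − $77,000) × 0.00616 = $1,609,311 × 0.00616 = $9,913.35576
Greystone Township: $1,686,311 × 0.00542 = $9,139.80562
City of Orrin Falls: ($1,686,311 − $77,000) × 0.0095 = $1,609,311 × 0.0095 = $15,288.4545
Total = $57,106.81438

$57,106.81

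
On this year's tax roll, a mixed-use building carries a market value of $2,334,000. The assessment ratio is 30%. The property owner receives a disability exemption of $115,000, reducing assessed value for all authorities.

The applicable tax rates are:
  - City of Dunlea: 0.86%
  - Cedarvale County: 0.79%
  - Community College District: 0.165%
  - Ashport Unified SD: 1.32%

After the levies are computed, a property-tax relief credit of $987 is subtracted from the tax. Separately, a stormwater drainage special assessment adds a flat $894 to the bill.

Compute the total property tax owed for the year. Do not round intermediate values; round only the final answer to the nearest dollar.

Assessed value = $2,334,000 × 0.3 = $700,200
Taxable value = $700,200 − $115,000 = $585,200
City of Dunlea: $585,200 × 0.0086 = $5,032.72
Cedarvale County: $585,200 × 0.0079 = $4,623.08
Community College District: $585,200 × 0.00165 = $965.58
Ashport Unified SD: $585,200 × 0.0132 = $7,724.64
Levies subtotal = $18,346.02
After credit = $18,346.02 − $987 = $17,359.02
Total = $17,359.02 + $894 = $18,253.02

$18,253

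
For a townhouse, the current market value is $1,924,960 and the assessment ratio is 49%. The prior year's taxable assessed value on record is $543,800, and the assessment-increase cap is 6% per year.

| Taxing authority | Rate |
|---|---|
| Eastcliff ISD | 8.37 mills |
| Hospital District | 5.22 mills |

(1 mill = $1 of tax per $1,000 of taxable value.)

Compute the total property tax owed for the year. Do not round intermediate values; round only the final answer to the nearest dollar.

Uncapped assessed value = $1,924,960 × 0.49 = $943,230.4
Cap limit = $543,800 × 1.06 = $576,428
Taxable assessed value = min($943,230.4, $576,428) = $576,428 (cap binds)
Eastcliff ISD: $576,428 × 0.00837 = $4,824.70236
Hospital District: $576,428 × 0.00522 = $3,008.95416
Total = $7,833.65652

$7,834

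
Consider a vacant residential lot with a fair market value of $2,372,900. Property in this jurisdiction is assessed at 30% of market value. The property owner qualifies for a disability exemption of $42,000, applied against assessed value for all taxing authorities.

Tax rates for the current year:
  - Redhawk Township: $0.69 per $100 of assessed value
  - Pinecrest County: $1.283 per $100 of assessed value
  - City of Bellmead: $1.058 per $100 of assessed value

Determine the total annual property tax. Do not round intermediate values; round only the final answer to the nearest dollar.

Assessed value = $2,372,900 × 0.3 = $711,870
Taxable value = $711,870 − $42,000 = $669,870
Redhawk Township: $669,870 × 0.0069 = $4,622.103
Pinecrest County: $669,870 × 0.01283 = $8,594.4321
City of Bellmead: $669,870 × 0.01058 = $7,087.2246
Total = $4,622.103 + $8,594.4321 + $7,087.2246 = $20,303.7597

$20,304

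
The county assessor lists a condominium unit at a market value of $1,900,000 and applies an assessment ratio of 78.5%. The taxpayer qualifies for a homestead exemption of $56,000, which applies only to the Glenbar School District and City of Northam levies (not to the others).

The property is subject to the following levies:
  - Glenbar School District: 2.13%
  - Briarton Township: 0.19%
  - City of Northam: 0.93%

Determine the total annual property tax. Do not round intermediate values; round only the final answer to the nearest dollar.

$46,760

Assessed value = $1,900,000 × 0.785 = $1,491,500
Glenbar School District: ($1,491,500 − $56,000) × 0.0213 = $1,435,500 × 0.0213 = $30,576.15
Briarton Township: $1,491,500 × 0.0019 = $2,833.85
City of Northam: ($1,491,500 − $56,000) × 0.0093 = $1,435,500 × 0.0093 = $13,350.15
Total = $46,760.15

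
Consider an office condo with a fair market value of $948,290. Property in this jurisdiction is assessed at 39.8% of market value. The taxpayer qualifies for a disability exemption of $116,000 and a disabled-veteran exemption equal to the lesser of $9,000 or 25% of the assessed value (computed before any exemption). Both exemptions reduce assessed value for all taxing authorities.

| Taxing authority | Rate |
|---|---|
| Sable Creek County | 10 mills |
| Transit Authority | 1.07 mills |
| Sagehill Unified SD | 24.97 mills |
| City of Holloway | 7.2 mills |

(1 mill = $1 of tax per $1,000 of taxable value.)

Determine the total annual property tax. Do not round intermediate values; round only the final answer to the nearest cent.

$10,914.62

Assessed value = $948,290 × 0.398 = $377,419.42
Disabled-veteran exemption = min($9,000, 25% × $377,419.42) = min($9,000, $94,354.855) = $9,000 (dollar cap binds)
Taxable value = $377,419.42 − $116,000 − $9,000 = $252,419.42
Sable Creek County: $252,419.42 × 0.01 = $2,524.1942
Transit Authority: $252,419.42 × 0.00107 = $270.0887794
Sagehill Unified SD: $252,419.42 × 0.02497 = $6,302.9129174
City of Holloway: $252,419.42 × 0.0072 = $1,817.419824
Total = $10,914.6157208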